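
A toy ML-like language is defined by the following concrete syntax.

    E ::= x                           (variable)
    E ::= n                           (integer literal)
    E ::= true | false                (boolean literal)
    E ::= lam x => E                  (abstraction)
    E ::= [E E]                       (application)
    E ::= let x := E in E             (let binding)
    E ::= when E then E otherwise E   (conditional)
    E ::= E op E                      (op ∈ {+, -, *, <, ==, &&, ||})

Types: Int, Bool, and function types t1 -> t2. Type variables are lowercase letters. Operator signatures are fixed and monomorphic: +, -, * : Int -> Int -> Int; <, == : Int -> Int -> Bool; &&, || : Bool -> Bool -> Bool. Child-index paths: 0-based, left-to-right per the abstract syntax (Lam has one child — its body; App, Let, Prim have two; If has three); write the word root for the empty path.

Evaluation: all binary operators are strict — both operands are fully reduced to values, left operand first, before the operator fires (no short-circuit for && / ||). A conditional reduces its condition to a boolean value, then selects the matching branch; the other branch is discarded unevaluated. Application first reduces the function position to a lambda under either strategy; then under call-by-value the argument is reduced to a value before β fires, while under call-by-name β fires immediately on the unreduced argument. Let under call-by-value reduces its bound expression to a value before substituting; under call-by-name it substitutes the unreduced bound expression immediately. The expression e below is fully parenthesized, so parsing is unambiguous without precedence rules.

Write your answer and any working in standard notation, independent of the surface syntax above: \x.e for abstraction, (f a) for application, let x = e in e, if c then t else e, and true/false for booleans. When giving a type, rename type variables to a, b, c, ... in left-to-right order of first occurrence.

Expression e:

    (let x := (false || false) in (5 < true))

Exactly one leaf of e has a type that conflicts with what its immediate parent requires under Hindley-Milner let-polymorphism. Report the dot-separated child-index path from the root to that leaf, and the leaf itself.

Working:
  unify Bool ~ Bool
  unify Bool ~ Bool
let x : Bool
  unify Int ~ Int
  unify Bool ~ Int
  FAIL: mismatch Bool ~ Int

Answer: 1.1 : true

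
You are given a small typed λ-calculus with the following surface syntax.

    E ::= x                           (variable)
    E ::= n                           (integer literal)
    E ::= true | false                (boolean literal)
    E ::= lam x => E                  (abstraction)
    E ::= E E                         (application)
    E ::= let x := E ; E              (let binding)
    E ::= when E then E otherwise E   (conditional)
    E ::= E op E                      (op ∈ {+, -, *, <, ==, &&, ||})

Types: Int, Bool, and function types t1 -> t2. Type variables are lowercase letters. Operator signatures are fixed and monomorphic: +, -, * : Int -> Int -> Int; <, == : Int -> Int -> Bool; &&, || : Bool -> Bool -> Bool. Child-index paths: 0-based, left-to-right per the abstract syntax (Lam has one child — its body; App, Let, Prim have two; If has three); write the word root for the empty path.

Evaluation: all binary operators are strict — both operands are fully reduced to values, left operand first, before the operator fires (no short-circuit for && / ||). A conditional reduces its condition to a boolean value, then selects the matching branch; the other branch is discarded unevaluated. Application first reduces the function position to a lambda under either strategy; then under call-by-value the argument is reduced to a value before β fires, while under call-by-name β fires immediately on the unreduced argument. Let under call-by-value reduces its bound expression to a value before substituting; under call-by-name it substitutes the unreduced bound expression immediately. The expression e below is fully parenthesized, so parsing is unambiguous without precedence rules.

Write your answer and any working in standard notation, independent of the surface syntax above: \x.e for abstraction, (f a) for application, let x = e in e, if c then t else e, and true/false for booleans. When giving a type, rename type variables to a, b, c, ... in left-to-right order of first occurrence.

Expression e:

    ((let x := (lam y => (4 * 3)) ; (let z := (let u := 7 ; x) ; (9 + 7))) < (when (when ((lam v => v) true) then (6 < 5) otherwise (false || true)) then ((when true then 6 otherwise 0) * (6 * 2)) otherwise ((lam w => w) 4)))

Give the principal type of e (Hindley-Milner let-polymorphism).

Answer: Bool

Trace:
  unify Int ~ Int
  unify Int ~ Int
\y._ : a -> Int
let x : forall. a -> Int
let u : Int
x : b -> Int
let z : forall. b -> Int
  unify Int ~ Int
  unify Int ~ Int
  unify Int ~ Int
v : c
\v._ : c -> c
  unify c -> c ~ Bool -> d
  unify c ~ Bool
  unify Bool ~ d
_ _ : Bool
  unify Bool ~ Bool
  unify Int ~ Int
  unify Int ~ Int
  unify Bool ~ Bool
  unify Bool ~ Bool
  unify Bool ~ Bool
  unify Bool ~ Bool
  unify Bool ~ Bool
  unify Int ~ Int
  unify Int ~ Int
  unify Int ~ Int
  unify Int ~ Int
  unify Int ~ Int
w : e
\w._ : e -> e
  unify e -> e ~ Int -> f
  unify e ~ Int
  unify Int ~ f
_ _ : Int
  unify Int ~ Int
  unify Int ~ Int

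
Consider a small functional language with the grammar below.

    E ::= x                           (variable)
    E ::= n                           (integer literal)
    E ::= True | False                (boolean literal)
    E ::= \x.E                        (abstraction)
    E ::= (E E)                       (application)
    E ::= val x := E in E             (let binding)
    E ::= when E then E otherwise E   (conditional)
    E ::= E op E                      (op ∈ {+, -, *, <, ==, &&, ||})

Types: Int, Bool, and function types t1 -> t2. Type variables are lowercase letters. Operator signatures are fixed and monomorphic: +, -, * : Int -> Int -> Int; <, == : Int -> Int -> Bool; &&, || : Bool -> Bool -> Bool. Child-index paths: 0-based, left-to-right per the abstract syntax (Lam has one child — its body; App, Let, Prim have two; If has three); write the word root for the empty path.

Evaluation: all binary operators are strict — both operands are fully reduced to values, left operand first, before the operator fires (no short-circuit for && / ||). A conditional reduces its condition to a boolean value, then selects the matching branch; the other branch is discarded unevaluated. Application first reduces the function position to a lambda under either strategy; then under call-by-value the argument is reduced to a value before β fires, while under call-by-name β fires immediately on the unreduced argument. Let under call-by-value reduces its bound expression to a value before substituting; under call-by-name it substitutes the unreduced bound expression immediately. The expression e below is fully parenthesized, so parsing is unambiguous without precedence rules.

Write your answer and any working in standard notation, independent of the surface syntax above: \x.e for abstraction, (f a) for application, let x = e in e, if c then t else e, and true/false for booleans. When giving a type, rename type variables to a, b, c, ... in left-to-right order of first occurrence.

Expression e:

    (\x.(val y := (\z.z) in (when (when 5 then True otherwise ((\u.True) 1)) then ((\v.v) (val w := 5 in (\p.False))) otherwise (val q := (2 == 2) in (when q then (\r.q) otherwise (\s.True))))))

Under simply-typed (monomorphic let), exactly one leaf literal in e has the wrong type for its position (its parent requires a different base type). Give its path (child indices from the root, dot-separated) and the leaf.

Answer: 0.1.0.0 : 5

Trace:
z : b
\z._ : b -> b
let y : b -> b
  unify Int ~ Bool
  FAIL: mismatch Int ~ Bool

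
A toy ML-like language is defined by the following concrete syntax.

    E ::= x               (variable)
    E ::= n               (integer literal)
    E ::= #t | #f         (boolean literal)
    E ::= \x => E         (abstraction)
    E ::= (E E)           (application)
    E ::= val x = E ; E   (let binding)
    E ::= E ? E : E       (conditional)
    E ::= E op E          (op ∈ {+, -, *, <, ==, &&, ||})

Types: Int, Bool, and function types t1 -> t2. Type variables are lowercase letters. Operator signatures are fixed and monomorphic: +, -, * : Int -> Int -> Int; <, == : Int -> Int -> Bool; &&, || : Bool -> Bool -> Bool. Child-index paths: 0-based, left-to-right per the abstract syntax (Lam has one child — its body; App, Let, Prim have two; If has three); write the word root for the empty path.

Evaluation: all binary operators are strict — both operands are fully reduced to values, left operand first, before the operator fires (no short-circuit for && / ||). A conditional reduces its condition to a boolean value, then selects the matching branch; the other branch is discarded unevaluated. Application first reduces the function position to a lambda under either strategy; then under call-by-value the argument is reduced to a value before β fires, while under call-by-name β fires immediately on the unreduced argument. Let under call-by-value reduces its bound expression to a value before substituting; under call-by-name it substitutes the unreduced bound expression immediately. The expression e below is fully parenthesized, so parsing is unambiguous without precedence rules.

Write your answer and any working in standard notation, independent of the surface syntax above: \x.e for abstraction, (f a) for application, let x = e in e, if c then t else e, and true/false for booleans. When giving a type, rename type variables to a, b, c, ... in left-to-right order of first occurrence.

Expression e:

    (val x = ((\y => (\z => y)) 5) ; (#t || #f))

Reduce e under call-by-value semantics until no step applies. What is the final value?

Answer: true

Working:
step 0: (let x = ((\y.(\z.y)) 5) in (true || false))
step 1: [beta@0] (let x = (\z.5) in (true || false))
step 2: [let@root] (true || false)
step 3: [delta@root] true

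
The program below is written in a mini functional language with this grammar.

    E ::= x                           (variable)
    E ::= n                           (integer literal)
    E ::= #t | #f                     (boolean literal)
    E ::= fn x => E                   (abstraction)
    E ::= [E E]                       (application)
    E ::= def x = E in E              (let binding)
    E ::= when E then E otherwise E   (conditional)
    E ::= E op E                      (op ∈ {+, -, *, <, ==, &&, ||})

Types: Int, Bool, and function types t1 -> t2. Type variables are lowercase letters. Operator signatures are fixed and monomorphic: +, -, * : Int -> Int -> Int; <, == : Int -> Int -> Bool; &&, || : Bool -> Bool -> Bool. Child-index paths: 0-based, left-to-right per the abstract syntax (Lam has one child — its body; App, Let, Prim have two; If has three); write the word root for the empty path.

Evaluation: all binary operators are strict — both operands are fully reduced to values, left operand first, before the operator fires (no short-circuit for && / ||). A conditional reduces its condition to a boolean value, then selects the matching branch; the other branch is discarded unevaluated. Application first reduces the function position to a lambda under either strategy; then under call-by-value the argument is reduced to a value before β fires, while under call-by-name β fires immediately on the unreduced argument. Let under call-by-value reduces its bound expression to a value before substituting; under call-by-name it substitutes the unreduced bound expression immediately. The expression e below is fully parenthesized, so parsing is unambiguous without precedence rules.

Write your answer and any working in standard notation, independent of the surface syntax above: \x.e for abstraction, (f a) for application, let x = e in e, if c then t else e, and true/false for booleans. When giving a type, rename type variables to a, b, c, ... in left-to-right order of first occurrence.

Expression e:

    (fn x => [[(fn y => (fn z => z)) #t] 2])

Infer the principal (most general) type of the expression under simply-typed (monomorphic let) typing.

Answer: a -> Int

Trace:
z : c
\z._ : c -> c
\y._ : b -> c -> c
  unify b -> c -> c ~ Bool -> d
  unify b ~ Bool
  unify c -> c ~ d
_ _ : c -> c
  unify c -> c ~ Int -> e
  unify c ~ Int
  unify Int ~ e
_ _ : Int
\x._ : a -> Int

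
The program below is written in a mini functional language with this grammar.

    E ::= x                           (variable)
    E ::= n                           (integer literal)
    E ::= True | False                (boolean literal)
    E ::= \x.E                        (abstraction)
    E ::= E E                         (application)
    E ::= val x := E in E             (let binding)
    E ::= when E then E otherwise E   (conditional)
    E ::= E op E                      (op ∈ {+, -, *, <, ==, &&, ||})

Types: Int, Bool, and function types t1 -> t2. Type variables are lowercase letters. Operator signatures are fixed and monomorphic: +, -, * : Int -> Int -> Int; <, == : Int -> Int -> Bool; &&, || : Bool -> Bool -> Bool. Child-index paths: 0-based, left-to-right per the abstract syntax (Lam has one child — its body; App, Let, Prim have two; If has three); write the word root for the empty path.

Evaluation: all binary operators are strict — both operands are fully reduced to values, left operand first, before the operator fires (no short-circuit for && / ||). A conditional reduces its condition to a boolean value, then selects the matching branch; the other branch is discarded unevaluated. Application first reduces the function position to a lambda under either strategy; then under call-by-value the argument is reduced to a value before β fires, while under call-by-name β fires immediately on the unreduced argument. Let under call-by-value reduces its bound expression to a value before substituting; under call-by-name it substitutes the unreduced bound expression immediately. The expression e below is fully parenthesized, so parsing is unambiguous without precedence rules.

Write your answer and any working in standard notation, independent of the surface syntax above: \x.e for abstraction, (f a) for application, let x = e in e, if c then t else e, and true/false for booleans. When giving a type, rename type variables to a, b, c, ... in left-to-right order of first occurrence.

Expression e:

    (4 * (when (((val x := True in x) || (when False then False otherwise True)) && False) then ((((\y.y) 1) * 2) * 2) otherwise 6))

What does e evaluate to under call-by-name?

Answer: 24

Working:
step 0: (4 * (if (((let x = true in x) || (if false then false else true)) && false) then ((((\y.y) 1) * 2) * 2) else 6))
step 1: [let@1.0.0.0] (4 * (if ((true || (if false then false else true)) && false) then ((((\y.y) 1) * 2) * 2) else 6))
step 2: [if@1.0.0.1] (4 * (if ((true || true) && false) then ((((\y.y) 1) * 2) * 2) else 6))
step 3: [delta@1.0.0] (4 * (if (true && false) then ((((\y.y) 1) * 2) * 2) else 6))
step 4: [delta@1.0] (4 * (if false then ((((\y.y) 1) * 2) * 2) else 6))
step 5: [if@1] (4 * 6)
step 6: [delta@root] 24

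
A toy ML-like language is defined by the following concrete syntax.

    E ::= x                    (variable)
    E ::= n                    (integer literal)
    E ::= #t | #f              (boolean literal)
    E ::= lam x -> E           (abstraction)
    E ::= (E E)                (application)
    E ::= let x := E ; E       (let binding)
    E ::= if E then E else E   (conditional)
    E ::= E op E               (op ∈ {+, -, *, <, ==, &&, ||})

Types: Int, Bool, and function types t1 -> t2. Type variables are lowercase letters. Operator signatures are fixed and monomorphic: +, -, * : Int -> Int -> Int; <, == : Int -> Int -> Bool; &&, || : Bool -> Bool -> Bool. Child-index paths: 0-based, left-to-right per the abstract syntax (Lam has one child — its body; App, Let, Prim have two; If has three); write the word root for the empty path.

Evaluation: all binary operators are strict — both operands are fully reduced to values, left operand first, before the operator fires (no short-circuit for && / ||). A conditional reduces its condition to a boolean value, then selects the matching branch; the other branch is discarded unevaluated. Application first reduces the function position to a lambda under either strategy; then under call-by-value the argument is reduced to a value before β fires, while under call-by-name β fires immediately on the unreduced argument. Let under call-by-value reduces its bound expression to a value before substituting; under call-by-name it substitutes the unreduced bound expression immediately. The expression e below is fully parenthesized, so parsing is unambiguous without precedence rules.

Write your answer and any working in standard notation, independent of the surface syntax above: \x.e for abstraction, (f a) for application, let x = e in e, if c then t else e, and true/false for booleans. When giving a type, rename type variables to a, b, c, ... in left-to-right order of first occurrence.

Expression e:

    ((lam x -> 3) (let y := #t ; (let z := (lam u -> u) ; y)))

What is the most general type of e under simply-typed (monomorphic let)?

Derivation:
\x._ : a -> Int
let y : Bool
u : b
\u._ : b -> b
let z : b -> b
y : Bool
  unify a -> Int ~ Bool -> c
  unify a ~ Bool
  unify Int ~ c
_ _ : Int

Answer: Int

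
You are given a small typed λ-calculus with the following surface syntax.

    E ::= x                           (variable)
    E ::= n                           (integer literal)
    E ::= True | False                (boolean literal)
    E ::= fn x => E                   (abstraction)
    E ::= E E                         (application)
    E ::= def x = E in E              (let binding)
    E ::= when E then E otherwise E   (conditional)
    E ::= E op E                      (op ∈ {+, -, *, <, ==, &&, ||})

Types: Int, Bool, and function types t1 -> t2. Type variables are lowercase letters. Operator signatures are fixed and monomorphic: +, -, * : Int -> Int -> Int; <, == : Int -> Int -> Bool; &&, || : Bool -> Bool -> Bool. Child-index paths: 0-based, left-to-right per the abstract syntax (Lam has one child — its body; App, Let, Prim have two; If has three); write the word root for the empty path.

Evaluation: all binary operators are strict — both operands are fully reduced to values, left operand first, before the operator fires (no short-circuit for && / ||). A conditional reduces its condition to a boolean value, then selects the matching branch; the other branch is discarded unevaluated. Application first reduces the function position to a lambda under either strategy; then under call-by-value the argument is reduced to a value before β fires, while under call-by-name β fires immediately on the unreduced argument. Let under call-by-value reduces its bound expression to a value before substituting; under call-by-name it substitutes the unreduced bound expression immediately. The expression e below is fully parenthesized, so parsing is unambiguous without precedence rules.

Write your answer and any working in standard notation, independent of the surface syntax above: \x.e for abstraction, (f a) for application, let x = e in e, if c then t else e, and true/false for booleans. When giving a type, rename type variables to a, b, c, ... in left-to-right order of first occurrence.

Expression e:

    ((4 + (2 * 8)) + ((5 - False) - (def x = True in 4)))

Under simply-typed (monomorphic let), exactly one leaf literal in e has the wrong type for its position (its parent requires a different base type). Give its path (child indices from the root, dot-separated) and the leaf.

Answer: 1.0.1 : false

Derivation:
  unify Int ~ Int
  unify Int ~ Int
  unify Int ~ Int
  unify Int ~ Int
  unify Int ~ Int
  unify Int ~ Int
  unify Bool ~ Int
  FAIL: mismatch Bool ~ Int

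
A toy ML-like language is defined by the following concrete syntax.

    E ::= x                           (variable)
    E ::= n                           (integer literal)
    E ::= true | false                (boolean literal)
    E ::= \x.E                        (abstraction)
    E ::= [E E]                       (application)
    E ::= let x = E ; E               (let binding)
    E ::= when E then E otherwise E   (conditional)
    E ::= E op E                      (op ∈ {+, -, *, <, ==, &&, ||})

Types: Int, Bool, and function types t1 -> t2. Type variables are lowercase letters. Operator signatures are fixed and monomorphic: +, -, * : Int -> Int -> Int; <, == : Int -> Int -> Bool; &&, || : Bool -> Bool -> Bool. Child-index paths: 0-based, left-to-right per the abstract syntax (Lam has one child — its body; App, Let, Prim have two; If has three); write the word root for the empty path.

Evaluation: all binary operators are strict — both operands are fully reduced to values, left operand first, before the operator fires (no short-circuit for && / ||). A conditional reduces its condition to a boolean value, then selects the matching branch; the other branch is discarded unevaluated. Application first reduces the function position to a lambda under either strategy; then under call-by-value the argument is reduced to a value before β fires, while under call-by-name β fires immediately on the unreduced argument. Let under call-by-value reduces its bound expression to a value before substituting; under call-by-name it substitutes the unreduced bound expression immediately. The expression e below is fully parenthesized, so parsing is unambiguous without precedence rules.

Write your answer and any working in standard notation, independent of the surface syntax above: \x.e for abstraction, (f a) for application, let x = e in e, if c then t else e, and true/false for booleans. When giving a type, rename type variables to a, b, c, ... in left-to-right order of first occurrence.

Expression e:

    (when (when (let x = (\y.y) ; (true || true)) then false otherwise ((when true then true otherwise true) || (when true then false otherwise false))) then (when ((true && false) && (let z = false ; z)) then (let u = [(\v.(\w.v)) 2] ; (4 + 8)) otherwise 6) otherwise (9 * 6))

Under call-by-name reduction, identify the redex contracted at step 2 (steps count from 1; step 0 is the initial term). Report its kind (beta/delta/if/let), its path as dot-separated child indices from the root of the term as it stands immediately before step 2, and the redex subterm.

Trace:
step 0: (if (if (let x = (\y.y) in (true || true)) then false else ((if true then true else true) || (if true then false else false))) then (if ((true && false) && (let z = false in z)) then (let u = ((\v.(\w.v)) 2) in (4 + 8)) else 6) else (9 * 6))
step 1: [let@0.0] (if (if (true || true) then false else ((if true then true else true) || (if true then false else false))) then (if ((true && false) && (let z = false in z)) then (let u = ((\v.(\w.v)) 2) in (4 + 8)) else 6) else (9 * 6))
step 2: [delta@0.0] (if (if true then false else ((if true then true else true) || (if true then false else false))) then (if ((true && false) && (let z = false in z)) then (let u = ((\v.(\w.v)) 2) in (4 + 8)) else 6) else (9 * 6))

Answer: delta at 0.0 : (true || true)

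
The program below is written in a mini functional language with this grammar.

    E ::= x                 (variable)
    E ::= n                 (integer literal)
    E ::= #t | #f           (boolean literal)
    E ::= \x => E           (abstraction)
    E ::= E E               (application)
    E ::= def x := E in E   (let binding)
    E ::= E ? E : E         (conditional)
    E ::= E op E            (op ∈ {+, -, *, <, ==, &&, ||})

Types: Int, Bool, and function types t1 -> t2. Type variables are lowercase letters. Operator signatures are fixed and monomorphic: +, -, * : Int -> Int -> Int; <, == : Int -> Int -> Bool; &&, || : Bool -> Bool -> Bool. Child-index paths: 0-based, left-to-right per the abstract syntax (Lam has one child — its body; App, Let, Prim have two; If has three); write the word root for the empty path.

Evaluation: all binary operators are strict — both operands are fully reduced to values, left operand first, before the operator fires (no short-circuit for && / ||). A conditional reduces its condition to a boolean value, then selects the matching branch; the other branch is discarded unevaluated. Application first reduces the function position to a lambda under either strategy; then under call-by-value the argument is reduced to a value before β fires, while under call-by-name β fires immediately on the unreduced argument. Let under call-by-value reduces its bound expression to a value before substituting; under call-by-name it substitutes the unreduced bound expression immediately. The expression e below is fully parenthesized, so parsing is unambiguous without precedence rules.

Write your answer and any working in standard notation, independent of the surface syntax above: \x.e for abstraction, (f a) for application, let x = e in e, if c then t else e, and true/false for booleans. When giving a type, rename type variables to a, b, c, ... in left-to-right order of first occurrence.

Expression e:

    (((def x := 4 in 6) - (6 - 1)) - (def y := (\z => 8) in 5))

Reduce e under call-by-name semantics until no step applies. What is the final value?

Answer: -4

Trace:
step 0: (((let x = 4 in 6) - (6 - 1)) - (let y = (\z.8) in 5))
step 1: [let@0.0] ((6 - (6 - 1)) - (let y = (\z.8) in 5))
step 2: [delta@0.1] ((6 - 5) - (let y = (\z.8) in 5))
step 3: [delta@0] (1 - (let y = (\z.8) in 5))
step 4: [let@1] (1 - 5)
step 5: [delta@root] -4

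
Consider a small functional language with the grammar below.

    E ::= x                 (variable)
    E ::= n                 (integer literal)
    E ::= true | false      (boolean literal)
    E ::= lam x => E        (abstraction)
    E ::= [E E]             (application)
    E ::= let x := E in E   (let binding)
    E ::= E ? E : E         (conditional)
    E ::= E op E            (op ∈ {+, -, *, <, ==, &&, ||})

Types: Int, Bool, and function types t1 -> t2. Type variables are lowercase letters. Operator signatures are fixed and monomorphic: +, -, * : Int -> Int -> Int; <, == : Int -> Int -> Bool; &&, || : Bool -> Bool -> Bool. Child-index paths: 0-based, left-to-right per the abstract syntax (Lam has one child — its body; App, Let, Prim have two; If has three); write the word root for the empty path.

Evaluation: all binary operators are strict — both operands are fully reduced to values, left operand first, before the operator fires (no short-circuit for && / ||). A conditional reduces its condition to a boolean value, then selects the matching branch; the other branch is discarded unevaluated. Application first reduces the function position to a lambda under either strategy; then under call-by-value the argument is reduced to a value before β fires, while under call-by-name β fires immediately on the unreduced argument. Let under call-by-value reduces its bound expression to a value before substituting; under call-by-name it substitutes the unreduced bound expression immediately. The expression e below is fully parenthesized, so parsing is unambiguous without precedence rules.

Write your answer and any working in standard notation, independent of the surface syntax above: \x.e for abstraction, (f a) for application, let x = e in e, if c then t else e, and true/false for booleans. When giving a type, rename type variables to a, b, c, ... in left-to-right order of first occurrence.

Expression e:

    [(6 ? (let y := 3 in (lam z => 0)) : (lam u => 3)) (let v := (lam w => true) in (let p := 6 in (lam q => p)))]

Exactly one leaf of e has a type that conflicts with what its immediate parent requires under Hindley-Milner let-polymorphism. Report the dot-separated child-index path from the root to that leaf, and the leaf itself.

Trace:
  unify Int ~ Bool
  FAIL: mismatch Int ~ Bool

Answer: 0.0 : 6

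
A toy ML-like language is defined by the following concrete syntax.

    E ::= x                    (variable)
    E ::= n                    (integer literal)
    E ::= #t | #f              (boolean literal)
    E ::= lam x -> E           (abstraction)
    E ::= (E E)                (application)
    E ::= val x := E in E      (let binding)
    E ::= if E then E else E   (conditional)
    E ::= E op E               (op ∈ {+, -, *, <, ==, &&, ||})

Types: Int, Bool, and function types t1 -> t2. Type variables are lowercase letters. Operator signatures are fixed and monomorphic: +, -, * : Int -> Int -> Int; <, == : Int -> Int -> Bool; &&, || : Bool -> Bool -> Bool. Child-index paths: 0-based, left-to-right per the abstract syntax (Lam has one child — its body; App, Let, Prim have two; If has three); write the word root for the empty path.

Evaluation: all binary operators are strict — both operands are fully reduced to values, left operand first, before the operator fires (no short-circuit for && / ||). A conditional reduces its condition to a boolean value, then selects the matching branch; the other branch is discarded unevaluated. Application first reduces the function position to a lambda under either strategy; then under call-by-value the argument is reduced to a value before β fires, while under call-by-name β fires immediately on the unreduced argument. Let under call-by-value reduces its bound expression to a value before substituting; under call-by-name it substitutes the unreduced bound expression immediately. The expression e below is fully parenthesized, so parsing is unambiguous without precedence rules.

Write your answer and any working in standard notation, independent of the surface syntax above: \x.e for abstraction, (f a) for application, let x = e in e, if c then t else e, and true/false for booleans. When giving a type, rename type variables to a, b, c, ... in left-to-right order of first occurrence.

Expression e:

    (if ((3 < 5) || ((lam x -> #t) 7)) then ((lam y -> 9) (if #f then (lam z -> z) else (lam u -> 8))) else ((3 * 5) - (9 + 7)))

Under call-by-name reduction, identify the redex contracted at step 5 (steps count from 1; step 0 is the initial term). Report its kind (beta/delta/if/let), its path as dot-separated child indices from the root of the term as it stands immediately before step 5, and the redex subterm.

Trace:
step 0: (if ((3 < 5) || ((\x.true) 7)) then ((\y.9) (if false then (\z.z) else (\u.8))) else ((3 * 5) - (9 + 7)))
step 1: [delta@0.0] (if (true || ((\x.true) 7)) then ((\y.9) (if false then (\z.z) else (\u.8))) else ((3 * 5) - (9 + 7)))
step 2: [beta@0.1] (if (true || true) then ((\y.9) (if false then (\z.z) else (\u.8))) else ((3 * 5) - (9 + 7)))
step 3: [delta@0] (if true then ((\y.9) (if false then (\z.z) else (\u.8))) else ((3 * 5) - (9 + 7)))
step 4: [if@root] ((\y.9) (if false then (\z.z) else (\u.8)))
step 5: [beta@root] 9

Answer: beta at root : ((\y.9) (if false then (\z.z) else (\u.8)))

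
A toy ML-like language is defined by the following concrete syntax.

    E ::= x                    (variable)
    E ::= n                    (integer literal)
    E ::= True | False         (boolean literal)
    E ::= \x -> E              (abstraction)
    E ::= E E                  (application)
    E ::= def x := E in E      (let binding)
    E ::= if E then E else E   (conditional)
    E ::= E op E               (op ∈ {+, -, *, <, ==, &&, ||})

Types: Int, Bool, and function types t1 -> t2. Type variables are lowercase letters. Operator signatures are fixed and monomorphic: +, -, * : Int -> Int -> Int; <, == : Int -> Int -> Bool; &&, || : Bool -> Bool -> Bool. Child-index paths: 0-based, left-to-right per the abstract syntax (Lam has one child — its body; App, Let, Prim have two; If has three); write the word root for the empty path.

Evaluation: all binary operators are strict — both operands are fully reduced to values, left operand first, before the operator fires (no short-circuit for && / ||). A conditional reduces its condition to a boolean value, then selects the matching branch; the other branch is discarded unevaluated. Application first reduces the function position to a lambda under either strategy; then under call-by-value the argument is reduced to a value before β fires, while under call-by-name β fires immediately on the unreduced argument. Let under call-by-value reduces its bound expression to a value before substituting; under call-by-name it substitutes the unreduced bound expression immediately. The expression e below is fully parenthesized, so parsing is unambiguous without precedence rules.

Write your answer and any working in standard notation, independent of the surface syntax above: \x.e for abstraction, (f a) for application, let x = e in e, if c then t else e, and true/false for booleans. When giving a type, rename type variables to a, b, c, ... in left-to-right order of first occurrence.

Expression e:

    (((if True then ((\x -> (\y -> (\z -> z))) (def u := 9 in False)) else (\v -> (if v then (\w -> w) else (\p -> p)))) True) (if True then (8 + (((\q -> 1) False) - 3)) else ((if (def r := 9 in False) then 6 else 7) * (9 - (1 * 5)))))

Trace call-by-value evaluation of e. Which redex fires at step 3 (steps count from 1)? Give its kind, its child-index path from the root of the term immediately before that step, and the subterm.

Trace:
step 0: (((if true then ((\x.(\y.(\z.z))) (let u = 9 in false)) else (\v.(if v then (\w.w) else (\p.p)))) true) (if true then (8 + (((\q.1) false) - 3)) else ((if (let r = 9 in false) then 6 else 7) * (9 - (1 * 5)))))
step 1: [if@0.0] ((((\x.(\y.(\z.z))) (let u = 9 in false)) true) (if true then (8 + (((\q.1) false) - 3)) else ((if (let r = 9 in false) then 6 else 7) * (9 - (1 * 5)))))
step 2: [let@0.0.1] ((((\x.(\y.(\z.z))) false) true) (if true then (8 + (((\q.1) false) - 3)) else ((if (let r = 9 in false) then 6 else 7) * (9 - (1 * 5)))))
step 3: [beta@0.0] (((\y.(\z.z)) true) (if true then (8 + (((\q.1) false) - 3)) else ((if (let r = 9 in false) then 6 else 7) * (9 - (1 * 5)))))

Answer: beta at 0.0 : ((\x.(\y.(\z.z))) false)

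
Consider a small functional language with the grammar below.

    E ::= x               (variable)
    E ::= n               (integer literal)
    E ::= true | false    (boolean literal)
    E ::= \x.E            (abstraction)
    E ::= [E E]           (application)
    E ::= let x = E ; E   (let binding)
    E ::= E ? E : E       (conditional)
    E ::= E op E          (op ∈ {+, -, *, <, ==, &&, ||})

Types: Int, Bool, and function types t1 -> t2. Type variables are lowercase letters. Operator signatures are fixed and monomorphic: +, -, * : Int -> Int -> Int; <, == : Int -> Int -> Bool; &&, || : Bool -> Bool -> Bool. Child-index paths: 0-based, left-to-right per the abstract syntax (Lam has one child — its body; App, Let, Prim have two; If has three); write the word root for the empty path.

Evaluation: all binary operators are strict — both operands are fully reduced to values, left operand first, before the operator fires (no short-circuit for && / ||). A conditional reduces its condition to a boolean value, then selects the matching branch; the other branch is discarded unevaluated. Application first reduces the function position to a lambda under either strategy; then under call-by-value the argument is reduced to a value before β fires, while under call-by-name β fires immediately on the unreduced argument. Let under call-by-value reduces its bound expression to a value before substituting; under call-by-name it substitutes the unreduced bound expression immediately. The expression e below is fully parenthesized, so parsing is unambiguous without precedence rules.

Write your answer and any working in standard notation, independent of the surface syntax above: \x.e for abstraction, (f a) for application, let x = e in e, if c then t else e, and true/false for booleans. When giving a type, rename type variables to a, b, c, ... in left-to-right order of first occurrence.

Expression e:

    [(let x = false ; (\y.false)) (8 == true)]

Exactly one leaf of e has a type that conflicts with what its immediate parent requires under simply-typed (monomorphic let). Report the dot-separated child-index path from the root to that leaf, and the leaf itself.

Trace:
let x : Bool
\y._ : a -> Bool
  unify Int ~ Int
  unify Bool ~ Int
  FAIL: mismatch Bool ~ Int

Answer: 1.1 : true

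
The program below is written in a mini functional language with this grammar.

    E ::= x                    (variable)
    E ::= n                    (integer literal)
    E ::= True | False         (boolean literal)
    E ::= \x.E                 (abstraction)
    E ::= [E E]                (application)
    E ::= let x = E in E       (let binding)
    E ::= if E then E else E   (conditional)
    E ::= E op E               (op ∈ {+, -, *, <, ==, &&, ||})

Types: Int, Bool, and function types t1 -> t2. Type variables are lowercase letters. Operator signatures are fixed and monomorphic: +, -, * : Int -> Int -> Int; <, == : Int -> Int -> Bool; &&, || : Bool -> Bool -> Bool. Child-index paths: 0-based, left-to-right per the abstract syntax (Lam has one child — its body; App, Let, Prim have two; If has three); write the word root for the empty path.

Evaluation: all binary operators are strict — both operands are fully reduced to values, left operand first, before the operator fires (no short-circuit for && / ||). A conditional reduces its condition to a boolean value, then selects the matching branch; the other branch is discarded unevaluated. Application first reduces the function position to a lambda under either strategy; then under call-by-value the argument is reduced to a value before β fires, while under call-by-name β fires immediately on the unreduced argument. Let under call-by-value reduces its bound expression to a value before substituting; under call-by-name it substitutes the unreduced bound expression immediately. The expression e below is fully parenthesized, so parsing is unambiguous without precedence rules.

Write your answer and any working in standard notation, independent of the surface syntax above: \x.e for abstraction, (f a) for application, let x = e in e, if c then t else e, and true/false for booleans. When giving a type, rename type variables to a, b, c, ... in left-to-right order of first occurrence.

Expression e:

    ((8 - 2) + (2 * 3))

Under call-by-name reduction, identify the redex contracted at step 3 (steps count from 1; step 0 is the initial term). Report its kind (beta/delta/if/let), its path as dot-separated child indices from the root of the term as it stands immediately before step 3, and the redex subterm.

Trace:
step 0: ((8 - 2) + (2 * 3))
step 1: [delta@0] (6 + (2 * 3))
step 2: [delta@1] (6 + 6)
step 3: [delta@root] 12

Answer: delta at root : (6 + 6)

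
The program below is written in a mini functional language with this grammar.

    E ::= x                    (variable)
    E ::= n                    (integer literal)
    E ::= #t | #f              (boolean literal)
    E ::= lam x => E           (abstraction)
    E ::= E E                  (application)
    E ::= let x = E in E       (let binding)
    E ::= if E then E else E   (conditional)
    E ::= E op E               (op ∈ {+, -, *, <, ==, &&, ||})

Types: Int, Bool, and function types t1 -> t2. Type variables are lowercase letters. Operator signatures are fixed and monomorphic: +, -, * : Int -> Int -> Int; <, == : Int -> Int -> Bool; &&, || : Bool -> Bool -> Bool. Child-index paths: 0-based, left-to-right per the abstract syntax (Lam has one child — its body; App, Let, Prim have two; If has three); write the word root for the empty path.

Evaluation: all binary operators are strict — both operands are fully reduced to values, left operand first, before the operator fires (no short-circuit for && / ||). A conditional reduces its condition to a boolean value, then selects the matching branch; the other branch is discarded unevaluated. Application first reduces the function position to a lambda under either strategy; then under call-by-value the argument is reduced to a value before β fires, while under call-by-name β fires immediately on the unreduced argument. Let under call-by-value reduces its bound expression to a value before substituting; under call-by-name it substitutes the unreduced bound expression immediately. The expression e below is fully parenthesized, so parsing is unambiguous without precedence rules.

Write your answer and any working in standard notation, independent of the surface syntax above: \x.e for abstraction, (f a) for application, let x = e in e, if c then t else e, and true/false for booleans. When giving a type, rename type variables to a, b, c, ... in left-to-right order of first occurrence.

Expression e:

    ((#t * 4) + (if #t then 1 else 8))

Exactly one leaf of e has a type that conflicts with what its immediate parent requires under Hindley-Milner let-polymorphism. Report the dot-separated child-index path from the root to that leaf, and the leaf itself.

Trace:
  unify Bool ~ Int
  FAIL: mismatch Bool ~ Int

Answer: 0.0 : true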